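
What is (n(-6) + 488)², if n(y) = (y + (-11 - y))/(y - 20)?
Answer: 161264601/676 ≈ 2.3856e+5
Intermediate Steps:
n(y) = -11/(-20 + y)
(n(-6) + 488)² = (-11/(-20 - 6) + 488)² = (-11/(-26) + 488)² = (-11*(-1/26) + 488)² = (11/26 + 488)² = (12699/26)² = 161264601/676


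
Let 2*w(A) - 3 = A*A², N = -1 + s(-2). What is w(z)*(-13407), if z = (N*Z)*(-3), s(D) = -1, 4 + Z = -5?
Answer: 2111079627/2 ≈ 1.0555e+9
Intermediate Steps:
Z = -9 (Z = -4 - 5 = -9)
N = -2 (N = -1 - 1 = -2)
z = -54 (z = -2*(-9)*(-3) = 18*(-3) = -54)
w(A) = 3/2 + A³/2 (w(A) = 3/2 + (A*A²)/2 = 3/2 + A³/2)
w(z)*(-13407) = (3/2 + (½)*(-54)³)*(-13407) = (3/2 + (½)*(-157464))*(-13407) = (3/2 - 78732)*(-13407) = -157461/2*(-13407) = 2111079627/2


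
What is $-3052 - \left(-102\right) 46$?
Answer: $1640$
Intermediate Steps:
$-3052 - \left(-102\right) 46 = -3052 - -4692 = -3052 + 4692 = 1640$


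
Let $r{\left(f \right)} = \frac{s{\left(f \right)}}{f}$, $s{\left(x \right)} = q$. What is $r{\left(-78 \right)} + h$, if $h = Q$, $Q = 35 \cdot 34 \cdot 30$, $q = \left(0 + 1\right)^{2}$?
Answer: $\frac{2784599}{78} \approx 35700.0$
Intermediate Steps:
$q = 1$ ($q = 1^{2} = 1$)
$s{\left(x \right)} = 1$
$Q = 35700$ ($Q = 1190 \cdot 30 = 35700$)
$h = 35700$
$r{\left(f \right)} = \frac{1}{f}$ ($r{\left(f \right)} = 1 \frac{1}{f} = \frac{1}{f}$)
$r{\left(-78 \right)} + h = \frac{1}{-78} + 35700 = - \frac{1}{78} + 35700 = \frac{2784599}{78}$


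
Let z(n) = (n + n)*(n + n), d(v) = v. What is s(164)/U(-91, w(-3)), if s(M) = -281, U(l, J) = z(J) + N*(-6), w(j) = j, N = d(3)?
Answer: -281/18 ≈ -15.611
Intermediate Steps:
N = 3
z(n) = 4*n² (z(n) = (2*n)*(2*n) = 4*n²)
U(l, J) = -18 + 4*J² (U(l, J) = 4*J² + 3*(-6) = 4*J² - 18 = -18 + 4*J²)
s(164)/U(-91, w(-3)) = -281/(-18 + 4*(-3)²) = -281/(-18 + 4*9) = -281/(-18 + 36) = -281/18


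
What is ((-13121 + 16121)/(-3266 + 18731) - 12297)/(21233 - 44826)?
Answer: 12678007/24324383 ≈ 0.52121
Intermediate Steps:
((-13121 + 16121)/(-3266 + 18731) - 12297)/(21233 - 44826) = (3000/15465 - 12297)/(-23593) = (3000*(1/15465) - 12297)*(-1/23593) = (200/1031 - 12297)*(-1/23593) = -12678007/1031*(-1/23593) = 12678007/24324383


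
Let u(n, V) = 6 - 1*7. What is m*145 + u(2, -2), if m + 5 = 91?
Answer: 12469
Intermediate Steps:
m = 86 (m = -5 + 91 = 86)
u(n, V) = -1 (u(n, V) = 6 - 7 = -1)
m*145 + u(2, -2) = 86*145 - 1 = 12470 - 1 = 12469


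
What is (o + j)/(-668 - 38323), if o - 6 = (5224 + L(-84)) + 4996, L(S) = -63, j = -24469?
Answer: 14306/38991 ≈ 0.36691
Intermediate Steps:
o = 10163 (o = 6 + ((5224 - 63) + 4996) = 6 + (5161 + 4996) = 6 + 10157 = 10163)
(o + j)/(-668 - 38323) = (10163 - 24469)/(-668 - 38323) = -14306/(-38991) = -14306*(-1/38991) = 14306/38991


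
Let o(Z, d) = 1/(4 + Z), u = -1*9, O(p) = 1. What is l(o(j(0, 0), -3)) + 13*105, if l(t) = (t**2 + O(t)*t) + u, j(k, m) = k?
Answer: 21701/16 ≈ 1356.3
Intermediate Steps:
u = -9
l(t) = -9 + t + t**2 (l(t) = (t**2 + 1*t) - 9 = (t**2 + t) - 9 = (t + t**2) - 9 = -9 + t + t**2)
l(o(j(0, 0), -3)) + 13*105 = (-9 + 1/(4 + 0) + (1/(4 + 0))**2) + 13*105 = (-9 + 1/4 + (1/4)**2) + 1365 = (-9 + 1/4 + 1/16) + 1365 = -139/16 + 1365 = 21701/16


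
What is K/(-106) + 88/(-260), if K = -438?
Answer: 13069/3445 ≈ 3.7936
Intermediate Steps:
K/(-106) + 88/(-260) = -438/(-106) + 88/(-260) = -438*(-1/106) + 88*(-1/260) = 219/53 - 22/65 = 13069/3445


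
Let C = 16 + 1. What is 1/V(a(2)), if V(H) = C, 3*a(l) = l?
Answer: 1/17 ≈ 0.058824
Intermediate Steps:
a(l) = l/3
C = 17
V(H) = 17
1/V(a(2)) = 1/17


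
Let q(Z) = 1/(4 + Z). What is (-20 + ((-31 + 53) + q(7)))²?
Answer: 529/121 ≈ 4.3719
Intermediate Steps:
(-20 + ((-31 + 53) + q(7)))² = (-20 + ((-31 + 53) + 1/(4 + 7)))² = (-20 + (22 + 1/11))² = (-20 + 243/11)² = (23/11)² = 529/121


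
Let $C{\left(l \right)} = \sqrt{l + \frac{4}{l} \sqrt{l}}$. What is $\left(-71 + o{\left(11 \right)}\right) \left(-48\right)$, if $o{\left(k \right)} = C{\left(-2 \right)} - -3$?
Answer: $3264 - 48 \sqrt{-2 - 2 i \sqrt{2}} \approx 3222.9 + 79.339 i$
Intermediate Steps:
$C{\left(l \right)} = \sqrt{l + \frac{4}{\sqrt{l}}}$
$o{\left(k \right)} = 3 + \sqrt{-2 - 2 i \sqrt{2}}$ ($o{\left(k \right)} = \sqrt{-2 + \frac{4}{i \sqrt{2}}} - -3 = \sqrt{-2 + 4 \left(- \frac{i \sqrt{2}}{2}\right)} + 3 = \sqrt{-2 - 2 i \sqrt{2}} + 3 = 3 + \sqrt{-2 - 2 i \sqrt{2}}$)
$\left(-71 + o{\left(11 \right)}\right) \left(-48\right) = \left(-71 + \left(3 + \sqrt{-2 - 2 i \sqrt{2}}\right)\right) \left(-48\right) = \left(-68 + \sqrt{-2 - 2 i \sqrt{2}}\right) \left(-48\right) = 3264 - 48 \sqrt{-2 - 2 i \sqrt{2}}$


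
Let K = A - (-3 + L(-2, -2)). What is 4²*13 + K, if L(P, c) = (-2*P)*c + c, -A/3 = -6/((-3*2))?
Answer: 218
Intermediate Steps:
A = -3 (A = -(-18)/((-3*2)) = -(-18)/(-6) = -(-18)*(-1)/6 = -3*1 = -3)
L(P, c) = c - 2*P*c (L(P, c) = -2*P*c + c = c - 2*P*c)
K = 10 (K = -3 - (-3 - 2*(1 - 2*(-2))) = -3 - (-3 - 2*(1 + 4)) = -3 - (-3 - 2*5) = -3 - (-3 - 10) = -3 - 1*(-13) = -3 + 13 = 10)
4²*13 + K = 4²*13 + 10 = 16*13 + 10 = 208 + 10 = 218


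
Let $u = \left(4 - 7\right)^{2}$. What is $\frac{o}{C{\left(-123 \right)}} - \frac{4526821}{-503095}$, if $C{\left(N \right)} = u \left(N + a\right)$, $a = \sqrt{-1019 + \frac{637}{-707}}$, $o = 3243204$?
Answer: $\frac{- 18254386786537 i + 4526821 \sqrt{10404010}}{503095 \left(\sqrt{10404010} + 12423 i\right)} \approx -2735.7 - 712.64 i$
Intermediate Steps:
$u = 9$ ($u = \left(-3\right)^{2} = 9$)
$a = \frac{i \sqrt{10404010}}{101}$ ($a = \sqrt{-1019 + 637 \left(- \frac{1}{707}\right)} = \sqrt{-1019 - \frac{91}{101}} = \sqrt{- \frac{103010}{101}} = \frac{i \sqrt{10404010}}{101} \approx 31.936 i$)
$C{\left(N \right)} = 9 N + \frac{9 i \sqrt{10404010}}{101}$ ($C{\left(N \right)} = 9 \left(N + \frac{i \sqrt{10404010}}{101}\right) = 9 N + \frac{9 i \sqrt{10404010}}{101}$)
$\frac{o}{C{\left(-123 \right)}} - \frac{4526821}{-503095} = \frac{3243204}{9 \left(-123\right) + \frac{9 i \sqrt{10404010}}{101}} - \frac{4526821}{-503095} = \frac{3243204}{-1107 + \frac{9 i \sqrt{10404010}}{101}} - - \frac{4526821}{503095} = \frac{3243204}{-1107 + \frac{9 i \sqrt{10404010}}{101}} + \frac{4526821}{503095} = \frac{4526821}{503095} + \frac{3243204}{-1107 + \frac{9 i \sqrt{10404010}}{101}}$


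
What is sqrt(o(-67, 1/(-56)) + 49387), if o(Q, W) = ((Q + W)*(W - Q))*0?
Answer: sqrt(49387) ≈ 222.23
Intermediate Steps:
o(Q, W) = 0
sqrt(o(-67, 1/(-56)) + 49387) = sqrt(0 + 49387) = sqrt(49387)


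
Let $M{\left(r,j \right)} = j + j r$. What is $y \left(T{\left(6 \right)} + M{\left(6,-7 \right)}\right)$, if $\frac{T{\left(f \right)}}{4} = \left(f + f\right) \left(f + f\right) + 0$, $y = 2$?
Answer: $1054$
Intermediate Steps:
$T{\left(f \right)} = 16 f^{2}$ ($T{\left(f \right)} = 4 \left(\left(f + f\right) \left(f + f\right) + 0\right) = 4 \left(2 f 2 f + 0\right) = 4 \left(4 f^{2} + 0\right) = 4 \cdot 4 f^{2} = 16 f^{2}$)
$y \left(T{\left(6 \right)} + M{\left(6,-7 \right)}\right) = 2 \left(16 \cdot 6^{2} - 7 \left(1 + 6\right)\right) = 2 \left(16 \cdot 36 - 49\right) = 2 \left(576 - 49\right) = 2 \cdot 527 = 1054$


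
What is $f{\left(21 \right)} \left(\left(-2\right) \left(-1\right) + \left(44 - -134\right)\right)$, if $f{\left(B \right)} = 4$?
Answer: $720$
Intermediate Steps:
$f{\left(21 \right)} \left(\left(-2\right) \left(-1\right) + \left(44 - -134\right)\right) = 4 \left(\left(-2\right) \left(-1\right) + \left(44 - -134\right)\right) = 4 \left(2 + \left(44 + 134\right)\right) = 4 \left(2 + 178\right) = 4 \cdot 180 = 720$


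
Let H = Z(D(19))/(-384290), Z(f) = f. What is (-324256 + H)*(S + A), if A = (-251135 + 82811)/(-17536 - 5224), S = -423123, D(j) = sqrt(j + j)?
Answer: 390327665374992/2845 + 2407527789*sqrt(38)/2186610100 ≈ 1.3720e+11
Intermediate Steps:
D(j) = sqrt(2)*sqrt(j) (D(j) = sqrt(2*j) = sqrt(2)*sqrt(j))
H = -sqrt(38)/384290 (H = (sqrt(2)*sqrt(19))/(-384290) = sqrt(38)*(-1/384290) = -sqrt(38)/384290 ≈ -1.6041e-5)
A = 42081/5690 (A = -168324/(-22760) = -168324*(-1/22760) = 42081/5690 ≈ 7.3956)
(-324256 + H)*(S + A) = (-324256 - sqrt(38)/384290)*(-423123 + 42081/5690) = (-324256 - sqrt(38)/384290)*(-2407527789/5690) = 390327665374992/2845 + 2407527789*sqrt(38)/2186610100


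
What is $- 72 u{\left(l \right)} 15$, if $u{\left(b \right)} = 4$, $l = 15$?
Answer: $-4320$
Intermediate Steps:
$- 72 u{\left(l \right)} 15 = \left(-72\right) 4 \cdot 15 = \left(-288\right) 15 = -4320$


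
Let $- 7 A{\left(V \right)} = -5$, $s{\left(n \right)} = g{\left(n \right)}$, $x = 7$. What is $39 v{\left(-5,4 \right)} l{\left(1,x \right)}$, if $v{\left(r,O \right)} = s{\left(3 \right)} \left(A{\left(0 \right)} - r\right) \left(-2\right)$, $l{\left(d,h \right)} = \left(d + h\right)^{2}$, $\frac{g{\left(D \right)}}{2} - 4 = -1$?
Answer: $- \frac{1198080}{7} \approx -1.7115 \cdot 10^{5}$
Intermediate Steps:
$g{\left(D \right)} = 6$ ($g{\left(D \right)} = 8 + 2 \left(-1\right) = 8 - 2 = 6$)
$s{\left(n \right)} = 6$
$A{\left(V \right)} = \frac{5}{7}$ ($A{\left(V \right)} = \left(- \frac{1}{7}\right) \left(-5\right) = \frac{5}{7}$)
$v{\left(r,O \right)} = - \frac{60}{7} + 12 r$ ($v{\left(r,O \right)} = 6 \left(\frac{5}{7} - r\right) \left(-2\right) = \left(\frac{30}{7} - 6 r\right) \left(-2\right) = - \frac{60}{7} + 12 r$)
$39 v{\left(-5,4 \right)} l{\left(1,x \right)} = 39 \left(- \frac{60}{7} + 12 \left(-5\right)\right) \left(1 + 7\right)^{2} = 39 \left(- \frac{60}{7} - 60\right) 8^{2} = 39 \left(- \frac{480}{7}\right) 64 = \left(- \frac{18720}{7}\right) 64 = - \frac{1198080}{7}$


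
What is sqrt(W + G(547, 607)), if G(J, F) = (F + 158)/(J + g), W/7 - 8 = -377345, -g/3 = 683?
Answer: I*sqrt(5958917618466)/1502 ≈ 1625.2*I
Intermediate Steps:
g = -2049 (g = -3*683 = -2049)
W = -2641359 (W = 56 + 7*(-377345) = 56 - 2641415 = -2641359)
G(J, F) = (158 + F)/(-2049 + J) (G(J, F) = (F + 158)/(J - 2049) = (158 + F)/(-2049 + J))
sqrt(W + G(547, 607)) = sqrt(-2641359 + (158 + 607)/(-2049 + 547)) = sqrt(-2641359 + 765/(-1502)) = sqrt(-2641359 - 1/1502*765) = sqrt(-2641359 - 765/1502) = sqrt(-3967321983/1502) = I*sqrt(5958917618466)/1502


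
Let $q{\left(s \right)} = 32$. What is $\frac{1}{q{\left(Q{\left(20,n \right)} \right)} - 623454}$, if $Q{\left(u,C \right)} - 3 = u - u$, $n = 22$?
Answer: $- \frac{1}{623422} \approx -1.6041 \cdot 10^{-6}$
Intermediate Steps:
$Q{\left(u,C \right)} = 3$ ($Q{\left(u,C \right)} = 3 + \left(u - u\right) = 3 + 0 = 3$)
$\frac{1}{q{\left(Q{\left(20,n \right)} \right)} - 623454} = \frac{1}{32 - 623454} = \frac{1}{-623422} = - \frac{1}{623422}$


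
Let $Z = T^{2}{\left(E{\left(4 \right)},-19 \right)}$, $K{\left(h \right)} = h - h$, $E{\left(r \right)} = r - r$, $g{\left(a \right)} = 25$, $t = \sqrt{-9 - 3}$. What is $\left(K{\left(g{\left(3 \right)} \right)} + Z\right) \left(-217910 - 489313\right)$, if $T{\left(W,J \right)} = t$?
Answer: $8486676$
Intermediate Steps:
$t = 2 i \sqrt{3}$ ($t = \sqrt{-12} = 2 i \sqrt{3} \approx 3.4641 i$)
$E{\left(r \right)} = 0$
$T{\left(W,J \right)} = 2 i \sqrt{3}$
$K{\left(h \right)} = 0$
$Z = -12$ ($Z = \left(2 i \sqrt{3}\right)^{2} = -12$)
$\left(K{\left(g{\left(3 \right)} \right)} + Z\right) \left(-217910 - 489313\right) = \left(0 - 12\right) \left(-217910 - 489313\right) = \left(-12\right) \left(-707223\right) = 8486676$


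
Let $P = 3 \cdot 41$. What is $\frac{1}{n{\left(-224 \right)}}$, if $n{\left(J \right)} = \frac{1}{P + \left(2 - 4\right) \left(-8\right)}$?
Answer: $139$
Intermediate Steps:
$P = 123$
$n{\left(J \right)} = \frac{1}{139}$ ($n{\left(J \right)} = \frac{1}{123 + \left(2 - 4\right) \left(-8\right)} = \frac{1}{123 - -16} = \frac{1}{123 + 16} = \frac{1}{139}$)
$\frac{1}{n{\left(-224 \right)}} = \frac{1}{\frac{1}{139}} = 139$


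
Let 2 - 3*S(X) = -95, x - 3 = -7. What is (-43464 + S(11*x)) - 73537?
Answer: -350906/3 ≈ -1.1697e+5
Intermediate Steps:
x = -4 (x = 3 - 7 = -4)
S(X) = 97/3 (S(X) = ⅔ - ⅓*(-95) = ⅔ + 95/3 = 97/3)
(-43464 + S(11*x)) - 73537 = (-43464 + 97/3) - 73537 = -130295/3 - 73537 = -350906/3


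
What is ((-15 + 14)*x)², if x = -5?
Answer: 25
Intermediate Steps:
((-15 + 14)*x)² = ((-15 + 14)*(-5))² = (-1*(-5))² = 5² = 25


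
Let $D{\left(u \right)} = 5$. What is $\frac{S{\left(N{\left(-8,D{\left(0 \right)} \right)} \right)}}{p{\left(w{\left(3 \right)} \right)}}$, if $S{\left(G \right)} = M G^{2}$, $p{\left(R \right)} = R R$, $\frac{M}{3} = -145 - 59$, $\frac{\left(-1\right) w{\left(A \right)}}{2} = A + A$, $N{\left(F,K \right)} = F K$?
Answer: $-6800$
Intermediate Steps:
$w{\left(A \right)} = - 4 A$ ($w{\left(A \right)} = - 2 \left(A + A\right) = - 2 \cdot 2 A = - 4 A$)
$M = -612$ ($M = 3 \left(-145 - 59\right) = 3 \left(-204\right) = -612$)
$p{\left(R \right)} = R^{2}$
$S{\left(G \right)} = - 612 G^{2}$
$\frac{S{\left(N{\left(-8,D{\left(0 \right)} \right)} \right)}}{p{\left(w{\left(3 \right)} \right)}} = \frac{\left(-612\right) \left(\left(-8\right) 5\right)^{2}}{\left(\left(-4\right) 3\right)^{2}} = \frac{\left(-612\right) \left(-40\right)^{2}}{\left(-12\right)^{2}} = \frac{\left(-612\right) 1600}{144} = \left(-979200\right) \frac{1}{144} = -6800$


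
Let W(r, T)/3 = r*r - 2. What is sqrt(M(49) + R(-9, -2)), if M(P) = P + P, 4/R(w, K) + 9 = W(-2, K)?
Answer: sqrt(870)/3 ≈ 9.8319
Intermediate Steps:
W(r, T) = -6 + 3*r**2 (W(r, T) = 3*(r*r - 2) = 3*(r**2 - 2) = 3*(-2 + r**2) = -6 + 3*r**2)
R(w, K) = -4/3 (R(w, K) = 4/(-9 + (-6 + 3*(-2)**2)) = 4/(-9 + (-6 + 3*4)) = 4/(-9 + (-6 + 12)) = 4/(-9 + 6) = 4/(-3) = 4*(-1/3) = -4/3)
M(P) = 2*P
sqrt(M(49) + R(-9, -2)) = sqrt(2*49 - 4/3) = sqrt(98 - 4/3) = sqrt(290/3) = sqrt(870)/3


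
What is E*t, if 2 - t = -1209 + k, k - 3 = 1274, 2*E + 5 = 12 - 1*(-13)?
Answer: -660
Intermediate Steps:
E = 10 (E = -5/2 + (12 - 1*(-13))/2 = -5/2 + (12 + 13)/2 = -5/2 + (½)*25 = -5/2 + 25/2 = 10)
k = 1277 (k = 3 + 1274 = 1277)
t = -66 (t = 2 - (-1209 + 1277) = 2 - 1*68 = 2 - 68 = -66)
E*t = 10*(-66) = -660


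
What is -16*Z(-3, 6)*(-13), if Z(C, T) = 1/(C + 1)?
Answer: -104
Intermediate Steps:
Z(C, T) = 1/(1 + C)
-16*Z(-3, 6)*(-13) = -16/(1 - 3)*(-13) = -16/(-2)*(-13) = -16*(-½)*(-13) = 8*(-13) = -104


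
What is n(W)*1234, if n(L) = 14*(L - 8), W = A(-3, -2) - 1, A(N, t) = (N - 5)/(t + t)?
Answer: -120932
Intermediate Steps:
A(N, t) = (-5 + N)/(2*t) (A(N, t) = (-5 + N)/((2*t)) = (-5 + N)*(1/(2*t)) = (-5 + N)/(2*t))
W = 1 (W = (½)*(-5 - 3)/(-2) - 1 = (½)*(-½)*(-8) - 1 = 2 - 1 = 1)
n(L) = -112 + 14*L (n(L) = 14*(-8 + L) = -112 + 14*L)
n(W)*1234 = (-112 + 14*1)*1234 = (-112 + 14)*1234 = -98*1234 = -120932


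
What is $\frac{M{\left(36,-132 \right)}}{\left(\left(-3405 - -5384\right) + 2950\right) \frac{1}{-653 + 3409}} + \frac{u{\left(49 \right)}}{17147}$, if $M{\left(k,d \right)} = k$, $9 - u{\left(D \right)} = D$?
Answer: $\frac{10698488}{531557} \approx 20.127$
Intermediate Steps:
$u{\left(D \right)} = 9 - D$
$\frac{M{\left(36,-132 \right)}}{\left(\left(-3405 - -5384\right) + 2950\right) \frac{1}{-653 + 3409}} + \frac{u{\left(49 \right)}}{17147} = \frac{36}{\left(\left(-3405 - -5384\right) + 2950\right) \frac{1}{-653 + 3409}} + \frac{9 - 49}{17147} = \frac{36}{\left(\left(-3405 + 5384\right) + 2950\right) \frac{1}{2756}} + \left(9 - 49\right) \frac{1}{17147} = \frac{36}{\left(1979 + 2950\right) \frac{1}{2756}} - \frac{40}{17147} = \frac{36}{4929 \cdot \frac{1}{2756}} - \frac{40}{17147} = \frac{36}{\frac{93}{52}} - \frac{40}{17147} = 36 \cdot \frac{52}{93} - \frac{40}{17147} = \frac{624}{31} - \frac{40}{17147} = \frac{10698488}{531557}$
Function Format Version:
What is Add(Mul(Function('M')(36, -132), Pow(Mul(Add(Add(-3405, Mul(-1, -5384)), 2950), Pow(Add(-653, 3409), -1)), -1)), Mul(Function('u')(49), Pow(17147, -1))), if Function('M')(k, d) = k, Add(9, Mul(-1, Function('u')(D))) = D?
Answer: Rational(10698488, 531557) ≈ 20.127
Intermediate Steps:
Function('u')(D) = Add(9, Mul(-1, D))
Add(Mul(Function('M')(36, -132), Pow(Mul(Add(Add(-3405, Mul(-1, -5384)), 2950), Pow(Add(-653, 3409), -1)), -1)), Mul(Function('u')(49), Pow(17147, -1))) = Add(Mul(36, Pow(Mul(Add(Add(-3405, Mul(-1, -5384)), 2950), Pow(Add(-653, 3409), -1)), -1)), Mul(Add(9, Mul(-1, 49)), Pow(17147, -1))) = Add(Mul(36, Pow(Mul(Add(Add(-3405, 5384), 2950), Pow(2756, -1)), -1)), Mul(Add(9, -49), Rational(1, 17147))) = Add(Mul(36, Pow(Mul(Add(1979, 2950), Rational(1, 2756)), -1)), Mul(-40, Rational(1, 17147))) = Add(Mul(36, Pow(Mul(4929, Rational(1, 2756)), -1)), Rational(-40, 17147)) = Add(Mul(36, Pow(Rational(93, 52), -1)), Rational(-40, 17147)) = Add(Mul(36, Rational(52, 93)), Rational(-40, 17147)) = Add(Rational(624, 31), Rational(-40, 17147)) = Rational(10698488, 531557)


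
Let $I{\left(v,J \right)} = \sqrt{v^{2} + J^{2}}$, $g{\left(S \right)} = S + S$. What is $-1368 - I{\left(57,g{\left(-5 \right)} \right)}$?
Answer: $-1368 - \sqrt{3349} \approx -1425.9$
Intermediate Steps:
$g{\left(S \right)} = 2 S$
$I{\left(v,J \right)} = \sqrt{J^{2} + v^{2}}$
$-1368 - I{\left(57,g{\left(-5 \right)} \right)} = -1368 - \sqrt{\left(2 \left(-5\right)\right)^{2} + 57^{2}} = -1368 - \sqrt{\left(-10\right)^{2} + 3249} = -1368 - \sqrt{100 + 3249} = -1368 - \sqrt{3349}$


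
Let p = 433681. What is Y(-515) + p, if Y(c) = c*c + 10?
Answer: 698916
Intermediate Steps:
Y(c) = 10 + c² (Y(c) = c² + 10 = 10 + c²)
Y(-515) + p = (10 + (-515)²) + 433681 = (10 + 265225) + 433681 = 265235 + 433681 = 698916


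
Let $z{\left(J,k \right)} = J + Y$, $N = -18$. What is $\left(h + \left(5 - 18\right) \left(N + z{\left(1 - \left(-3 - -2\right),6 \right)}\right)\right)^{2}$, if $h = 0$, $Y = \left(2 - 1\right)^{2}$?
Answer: $38025$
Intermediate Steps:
$Y = 1$ ($Y = 1^{2} = 1$)
$z{\left(J,k \right)} = 1 + J$ ($z{\left(J,k \right)} = J + 1 = 1 + J$)
$\left(h + \left(5 - 18\right) \left(N + z{\left(1 - \left(-3 - -2\right),6 \right)}\right)\right)^{2} = \left(0 + \left(5 - 18\right) \left(-18 + \left(1 + \left(1 - \left(-3 - -2\right)\right)\right)\right)\right)^{2} = \left(0 - 13 \left(-18 + \left(1 + \left(1 - \left(-3 + 2\right)\right)\right)\right)\right)^{2} = \left(0 - 13 \left(-18 + \left(1 + \left(1 - -1\right)\right)\right)\right)^{2} = \left(0 - 13 \left(-18 + \left(1 + \left(1 + 1\right)\right)\right)\right)^{2} = \left(0 - 13 \left(-18 + \left(1 + 2\right)\right)\right)^{2} = \left(0 - 13 \left(-18 + 3\right)\right)^{2} = \left(0 - -195\right)^{2} = \left(0 + 195\right)^{2} = 195^{2} = 38025$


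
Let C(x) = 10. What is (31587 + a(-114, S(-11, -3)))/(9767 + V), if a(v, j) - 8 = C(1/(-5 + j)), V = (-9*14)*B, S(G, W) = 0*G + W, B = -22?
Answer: 31605/12539 ≈ 2.5205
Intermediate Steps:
S(G, W) = W (S(G, W) = 0 + W = W)
V = 2772 (V = -9*14*(-22) = -126*(-22) = 2772)
a(v, j) = 18 (a(v, j) = 8 + 10 = 18)
(31587 + a(-114, S(-11, -3)))/(9767 + V) = (31587 + 18)/(9767 + 2772) = 31605/12539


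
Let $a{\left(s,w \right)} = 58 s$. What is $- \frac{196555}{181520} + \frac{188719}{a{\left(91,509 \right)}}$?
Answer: $\frac{3321885559}{95806256} \approx 34.673$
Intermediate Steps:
$- \frac{196555}{181520} + \frac{188719}{a{\left(91,509 \right)}} = - \frac{196555}{181520} + \frac{188719}{58 \cdot 91} = \left(-196555\right) \frac{1}{181520} + \frac{188719}{5278} = - \frac{39311}{36304} + 188719 \cdot \frac{1}{5278} = - \frac{39311}{36304} + \frac{188719}{5278} = \frac{3321885559}{95806256}$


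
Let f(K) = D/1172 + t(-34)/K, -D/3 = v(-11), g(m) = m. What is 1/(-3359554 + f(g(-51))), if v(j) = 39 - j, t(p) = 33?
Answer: -9962/33467884669 ≈ -2.9766e-7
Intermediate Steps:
D = -150 (D = -3*(39 - 1*(-11)) = -3*(39 + 11) = -3*50 = -150)
f(K) = -75/586 + 33/K (f(K) = -150/1172 + 33/K = -150*1/1172 + 33/K = -75/586 + 33/K)
1/(-3359554 + f(g(-51))) = 1/(-3359554 + (-75/586 + 33/(-51))) = 1/(-3359554 + (-75/586 + 33*(-1/51))) = 1/(-3359554 + (-75/586 - 11/17)) = 1/(-3359554 - 7721/9962) = 1/(-33467884669/9962) = -9962/33467884669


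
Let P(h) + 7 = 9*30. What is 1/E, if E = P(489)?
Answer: 1/263 ≈ 0.0038023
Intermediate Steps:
P(h) = 263 (P(h) = -7 + 9*30 = -7 + 270 = 263)
E = 263
1/E = 1/263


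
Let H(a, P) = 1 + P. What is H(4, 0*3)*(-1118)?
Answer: -1118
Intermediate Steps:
H(4, 0*3)*(-1118) = (1 + 0*3)*(-1118) = (1 + 0)*(-1118) = 1*(-1118) = -1118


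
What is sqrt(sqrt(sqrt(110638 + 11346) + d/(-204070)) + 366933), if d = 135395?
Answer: sqrt(611230605298068 + 40814*sqrt(40814)*sqrt(-27079 + 326512*sqrt(1906)))/40814 ≈ 605.77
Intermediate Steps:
sqrt(sqrt(sqrt(110638 + 11346) + d/(-204070)) + 366933) = sqrt(sqrt(sqrt(110638 + 11346) + 135395/(-204070)) + 366933) = sqrt(sqrt(sqrt(121984) + 135395*(-1/204070)) + 366933) = sqrt(sqrt(8*sqrt(1906) - 27079/40814) + 366933) = sqrt(sqrt(-27079/40814 + 8*sqrt(1906)) + 366933) = sqrt(366933 + sqrt(-27079/40814 + 8*sqrt(1906)))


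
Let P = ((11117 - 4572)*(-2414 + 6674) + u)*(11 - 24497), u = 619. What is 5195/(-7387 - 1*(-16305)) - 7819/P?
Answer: 126670144471124/217448378476329 ≈ 0.58253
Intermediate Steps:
P = -682726463034 (P = ((11117 - 4572)*(-2414 + 6674) + 619)*(11 - 24497) = (6545*4260 + 619)*(-24486) = (27881700 + 619)*(-24486) = 27882319*(-24486) = -682726463034)
5195/(-7387 - 1*(-16305)) - 7819/P = 5195/(-7387 - 1*(-16305)) - 7819/(-682726463034) = 5195/(-7387 + 16305) - 7819*(-1/682726463034) = 5195/8918 + 1117/97532351862 = 126670144471124/217448378476329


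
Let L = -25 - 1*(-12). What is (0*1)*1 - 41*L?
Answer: 533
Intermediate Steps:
L = -13 (L = -25 + 12 = -13)
(0*1)*1 - 41*L = (0*1)*1 - 41*(-13) = 0*1 + 533 = 0 + 533 = 533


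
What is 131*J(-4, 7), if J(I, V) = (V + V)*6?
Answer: 11004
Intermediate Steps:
J(I, V) = 12*V (J(I, V) = (2*V)*6 = 12*V)
131*J(-4, 7) = 131*(12*7) = 131*84 = 11004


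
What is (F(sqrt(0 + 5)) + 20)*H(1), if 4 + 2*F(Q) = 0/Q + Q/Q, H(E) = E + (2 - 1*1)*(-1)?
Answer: 0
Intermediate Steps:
H(E) = -1 + E (H(E) = E + (2 - 1)*(-1) = E + 1*(-1) = E - 1 = -1 + E)
F(Q) = -3/2 (F(Q) = -2 + (0/Q + Q/Q)/2 = -2 + (0 + 1)/2 = -2 + (1/2)*1 = -2 + 1/2 = -3/2)
(F(sqrt(0 + 5)) + 20)*H(1) = (-3/2 + 20)*(-1 + 1) = (37/2)*0 = 0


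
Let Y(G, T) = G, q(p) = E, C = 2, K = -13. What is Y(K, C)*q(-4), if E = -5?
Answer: 65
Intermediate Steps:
q(p) = -5
Y(K, C)*q(-4) = -13*(-5) = 65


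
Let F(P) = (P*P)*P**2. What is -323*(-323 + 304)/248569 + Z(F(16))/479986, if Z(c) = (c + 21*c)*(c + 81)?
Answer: 11758069040854449/59654820017 ≈ 1.9710e+5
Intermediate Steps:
F(P) = P**4 (F(P) = P**2*P**2 = P**4)
Z(c) = 22*c*(81 + c) (Z(c) = (22*c)*(81 + c) = 22*c*(81 + c))
-323*(-323 + 304)/248569 + Z(F(16))/479986 = -323*(-323 + 304)/248569 + (22*16**4*(81 + 16**4))/479986 = -323*(-19)*(1/248569) + (22*65536*(81 + 65536))*(1/479986) = 6137*(1/248569) + (22*65536*65617)*(1/479986) = 6137/248569 + 94606065664*(1/479986) = 6137/248569 + 47303032832/239993 = 11758069040854449/59654820017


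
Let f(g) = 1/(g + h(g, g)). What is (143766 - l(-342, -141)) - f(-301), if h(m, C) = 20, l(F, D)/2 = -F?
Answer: 40206043/281 ≈ 1.4308e+5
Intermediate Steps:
l(F, D) = -2*F (l(F, D) = 2*(-F) = -2*F)
f(g) = 1/(20 + g) (f(g) = 1/(g + 20) = 1/(20 + g))
(143766 - l(-342, -141)) - f(-301) = (143766 - (-2)*(-342)) - 1/(20 - 301) = (143766 - 1*684) - 1/(-281) = (143766 - 684) - 1*(-1/281) = 143082 + 1/281 = 40206043/281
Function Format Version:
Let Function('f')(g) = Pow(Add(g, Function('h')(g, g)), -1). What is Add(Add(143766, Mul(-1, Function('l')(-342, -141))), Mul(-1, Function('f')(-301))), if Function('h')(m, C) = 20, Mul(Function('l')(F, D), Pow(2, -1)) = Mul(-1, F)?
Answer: Rational(40206043, 281) ≈ 1.4308e+5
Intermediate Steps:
Function('l')(F, D) = Mul(-2, F) (Function('l')(F, D) = Mul(2, Mul(-1, F)) = Mul(-2, F))
Function('f')(g) = Pow(Add(20, g), -1) (Function('f')(g) = Pow(Add(g, 20), -1) = Pow(Add(20, g), -1))
Add(Add(143766, Mul(-1, Function('l')(-342, -141))), Mul(-1, Function('f')(-301))) = Add(Add(143766, Mul(-1, Mul(-2, -342))), Mul(-1, Pow(Add(20, -301), -1))) = Add(Add(143766, Mul(-1, 684)), Mul(-1, Pow(-281, -1))) = Add(Add(143766, -684), Mul(-1, Rational(-1, 281))) = Add(143082, Rational(1, 281)) = Rational(40206043, 281)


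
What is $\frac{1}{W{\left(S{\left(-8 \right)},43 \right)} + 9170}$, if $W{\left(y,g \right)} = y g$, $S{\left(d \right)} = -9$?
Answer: $\frac{1}{8783} \approx 0.00011386$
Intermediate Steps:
$W{\left(y,g \right)} = g y$
$\frac{1}{W{\left(S{\left(-8 \right)},43 \right)} + 9170} = \frac{1}{43 \left(-9\right) + 9170} = \frac{1}{-387 + 9170} = \frac{1}{8783}$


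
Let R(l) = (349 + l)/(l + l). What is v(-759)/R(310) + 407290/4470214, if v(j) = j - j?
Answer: 203645/2235107 ≈ 0.091112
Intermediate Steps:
v(j) = 0
R(l) = (349 + l)/(2*l) (R(l) = (349 + l)/((2*l)) = (349 + l)*(1/(2*l)) = (349 + l)/(2*l))
v(-759)/R(310) + 407290/4470214 = 0/(((½)*(349 + 310)/310)) + 407290/4470214 = 0/(((½)*(1/310)*659)) + 407290*(1/4470214) = 0/(659/620) + 203645/2235107 = 0*(620/659) + 203645/2235107 = 0 + 203645/2235107 = 203645/2235107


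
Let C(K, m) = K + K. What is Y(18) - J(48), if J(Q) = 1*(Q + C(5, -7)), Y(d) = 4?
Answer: -54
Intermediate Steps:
C(K, m) = 2*K
J(Q) = 10 + Q (J(Q) = 1*(Q + 2*5) = 1*(Q + 10) = 1*(10 + Q) = 10 + Q)
Y(18) - J(48) = 4 - (10 + 48) = 4 - 1*58 = 4 - 58 = -54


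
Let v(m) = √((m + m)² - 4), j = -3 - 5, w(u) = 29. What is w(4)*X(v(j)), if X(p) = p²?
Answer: 7308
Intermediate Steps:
j = -8
v(m) = √(-4 + 4*m²) (v(m) = √((2*m)² - 4) = √(4*m² - 4) = √(-4 + 4*m²))
w(4)*X(v(j)) = 29*(2*√(-1 + (-8)²))² = 29*(2*√(-1 + 64))² = 29*(2*√63)² = 29*(2*(3*√7))² = 29*(6*√7)² = 29*252 = 7308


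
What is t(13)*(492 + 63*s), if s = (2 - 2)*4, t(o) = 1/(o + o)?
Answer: 246/13 ≈ 18.923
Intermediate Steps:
t(o) = 1/(2*o)
s = 0 (s = 0*4 = 0)
t(13)*(492 + 63*s) = ((½)/13)*(492 + 63*0) = ((½)*(1/13))*(492 + 0) = (1/26)*492 = 246/13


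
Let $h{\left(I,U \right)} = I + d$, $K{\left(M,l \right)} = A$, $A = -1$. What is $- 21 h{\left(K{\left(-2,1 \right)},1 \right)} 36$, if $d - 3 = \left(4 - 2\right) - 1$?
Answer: $-2268$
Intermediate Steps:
$d = 4$ ($d = 3 + \left(\left(4 - 2\right) - 1\right) = 3 + \left(2 - 1\right) = 3 + 1 = 4$)
$K{\left(M,l \right)} = -1$
$h{\left(I,U \right)} = 4 + I$ ($h{\left(I,U \right)} = I + 4 = 4 + I$)
$- 21 h{\left(K{\left(-2,1 \right)},1 \right)} 36 = - 21 \left(4 - 1\right) 36 = - 21 \cdot 3 \cdot 36 = - 63 \cdot 36 = \left(-1\right) 2268 = -2268$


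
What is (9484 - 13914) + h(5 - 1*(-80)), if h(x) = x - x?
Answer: -4430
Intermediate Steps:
h(x) = 0
(9484 - 13914) + h(5 - 1*(-80)) = (9484 - 13914) + 0 = -4430 + 0 = -4430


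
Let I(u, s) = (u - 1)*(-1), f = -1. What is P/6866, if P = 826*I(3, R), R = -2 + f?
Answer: -826/3433 ≈ -0.24061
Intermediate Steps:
R = -3 (R = -2 - 1 = -3)
I(u, s) = 1 - u (I(u, s) = (-1 + u)*(-1) = 1 - u)
P = -1652 (P = 826*(1 - 1*3) = 826*(1 - 3) = 826*(-2) = -1652)
P/6866 = -1652/6866 = -1652*1/6866 = -826/3433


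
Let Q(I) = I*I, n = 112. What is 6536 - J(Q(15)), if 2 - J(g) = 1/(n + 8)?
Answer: 784081/120 ≈ 6534.0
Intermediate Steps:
Q(I) = I²
J(g) = 239/120 (J(g) = 2 - 1/(112 + 8) = 2 - 1/120 = 239/120)
6536 - J(Q(15)) = 6536 - 1*239/120 = 6536 - 239/120 = 784081/120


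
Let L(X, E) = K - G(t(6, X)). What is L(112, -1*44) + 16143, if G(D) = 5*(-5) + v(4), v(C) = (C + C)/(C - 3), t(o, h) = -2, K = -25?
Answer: 16135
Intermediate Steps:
v(C) = 2*C/(-3 + C) (v(C) = (2*C)/(-3 + C) = 2*C/(-3 + C))
G(D) = -17 (G(D) = 5*(-5) + 2*4/(-3 + 4) = -25 + 2*4/1 = -25 + 2*4*1 = -25 + 8 = -17)
L(X, E) = -8 (L(X, E) = -25 - 1*(-17) = -25 + 17 = -8)
L(112, -1*44) + 16143 = -8 + 16143 = 16135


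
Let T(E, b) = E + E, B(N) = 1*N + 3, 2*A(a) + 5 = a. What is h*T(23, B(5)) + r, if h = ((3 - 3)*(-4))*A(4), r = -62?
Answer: -62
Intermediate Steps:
A(a) = -5/2 + a/2
B(N) = 3 + N (B(N) = N + 3 = 3 + N)
T(E, b) = 2*E
h = 0 (h = ((3 - 3)*(-4))*(-5/2 + (1/2)*4) = (0*(-4))*(-5/2 + 2) = 0*(-1/2) = 0)
h*T(23, B(5)) + r = 0*(2*23) - 62 = 0*46 - 62 = 0 - 62 = -62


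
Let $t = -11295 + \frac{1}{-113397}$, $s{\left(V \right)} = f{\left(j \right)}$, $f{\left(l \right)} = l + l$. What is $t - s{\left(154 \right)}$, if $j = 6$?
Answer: $- \frac{1282179880}{113397} \approx -11307.0$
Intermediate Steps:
$f{\left(l \right)} = 2 l$
$s{\left(V \right)} = 12$ ($s{\left(V \right)} = 2 \cdot 6 = 12$)
$t = - \frac{1280819116}{113397}$ ($t = -11295 - \frac{1}{113397} = - \frac{1280819116}{113397} \approx -11295.0$)
$t - s{\left(154 \right)} = - \frac{1280819116}{113397} - 12 = - \frac{1282179880}{113397}$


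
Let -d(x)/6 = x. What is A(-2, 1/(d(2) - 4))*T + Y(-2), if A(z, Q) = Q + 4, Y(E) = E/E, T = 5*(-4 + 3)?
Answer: -299/16 ≈ -18.688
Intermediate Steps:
d(x) = -6*x
T = -5 (T = 5*(-1) = -5)
Y(E) = 1
A(z, Q) = 4 + Q
A(-2, 1/(d(2) - 4))*T + Y(-2) = (4 + 1/(-6*2 - 4))*(-5) + 1 = (4 + 1/(-12 - 4))*(-5) + 1 = (4 + 1/(-16))*(-5) + 1 = (4 - 1/16)*(-5) + 1 = (63/16)*(-5) + 1 = -315/16 + 1 = -299/16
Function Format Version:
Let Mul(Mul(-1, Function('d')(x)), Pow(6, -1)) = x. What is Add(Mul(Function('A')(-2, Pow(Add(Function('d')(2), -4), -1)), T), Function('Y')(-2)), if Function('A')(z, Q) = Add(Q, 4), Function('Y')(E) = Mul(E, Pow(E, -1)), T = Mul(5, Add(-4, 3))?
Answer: Rational(-299, 16) ≈ -18.688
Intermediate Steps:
Function('d')(x) = Mul(-6, x)
T = -5 (T = Mul(5, -1) = -5)
Function('Y')(E) = 1
Function('A')(z, Q) = Add(4, Q)
Add(Mul(Function('A')(-2, Pow(Add(Function('d')(2), -4), -1)), T), Function('Y')(-2)) = Add(Mul(Add(4, Pow(Add(Mul(-6, 2), -4), -1)), -5), 1) = Add(Mul(Add(4, Pow(Add(-12, -4), -1)), -5), 1) = Add(Mul(Add(4, Pow(-16, -1)), -5), 1) = Add(Mul(Add(4, Rational(-1, 16)), -5), 1) = Add(Mul(Rational(63, 16), -5), 1) = Add(Rational(-315, 16), 1) = Rational(-299, 16)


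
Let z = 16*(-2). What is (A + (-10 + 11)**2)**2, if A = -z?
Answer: 1089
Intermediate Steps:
z = -32
A = 32 (A = -1*(-32) = 32)
(A + (-10 + 11)**2)**2 = (32 + (-10 + 11)**2)**2 = (32 + 1**2)**2 = (32 + 1)**2 = 33**2 = 1089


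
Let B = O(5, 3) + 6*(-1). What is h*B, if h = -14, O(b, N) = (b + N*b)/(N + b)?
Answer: 49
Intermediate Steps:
O(b, N) = (b + N*b)/(N + b)
B = -7/2 (B = 5*(1 + 3)/(3 + 5) + 6*(-1) = 5*4/8 - 6 = 5*(⅛)*4 - 6 = 5/2 - 6 = -7/2 ≈ -3.5000)
h*B = -14*(-7/2) = 49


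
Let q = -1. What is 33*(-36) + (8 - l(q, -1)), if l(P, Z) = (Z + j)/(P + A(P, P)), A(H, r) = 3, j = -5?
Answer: -1177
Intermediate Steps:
l(P, Z) = (-5 + Z)/(3 + P) (l(P, Z) = (Z - 5)/(P + 3) = (-5 + Z)/(3 + P))
33*(-36) + (8 - l(q, -1)) = 33*(-36) + (8 - (-5 - 1)/(3 - 1)) = -1188 + (8 - (-6)/2) = -1188 + (8 - 1*(-3)) = -1188 + (8 + 3) = -1188 + 11 = -1177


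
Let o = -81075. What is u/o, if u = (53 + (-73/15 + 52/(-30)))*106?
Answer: -24592/405375 ≈ -0.060665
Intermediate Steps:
u = 24592/5 (u = (53 + (-73*1/15 + 52*(-1/30)))*106 = (53 + (-73/15 - 26/15))*106 = (53 - 33/5)*106 = (232/5)*106 = 24592/5 ≈ 4918.4)
u/o = (24592/5)/(-81075) = (24592/5)*(-1/81075) = -24592/405375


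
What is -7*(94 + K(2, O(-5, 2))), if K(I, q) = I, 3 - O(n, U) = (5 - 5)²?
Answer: -672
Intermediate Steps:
O(n, U) = 3 (O(n, U) = 3 - (5 - 5)² = 3 - 1*0² = 3 - 1*0 = 3 + 0 = 3)
-7*(94 + K(2, O(-5, 2))) = -7*(94 + 2) = -7*96 = -672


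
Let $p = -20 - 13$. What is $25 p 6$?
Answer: $-4950$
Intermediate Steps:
$p = -33$ ($p = -20 - 13 = -33$)
$25 p 6 = 25 \left(-33\right) 6 = \left(-825\right) 6 = -4950$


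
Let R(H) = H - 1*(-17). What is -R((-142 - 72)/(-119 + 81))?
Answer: -430/19 ≈ -22.632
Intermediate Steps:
R(H) = 17 + H (R(H) = H + 17 = 17 + H)
-R((-142 - 72)/(-119 + 81)) = -(17 + (-142 - 72)/(-119 + 81)) = -(17 - 214/(-38)) = -(17 - 214*(-1/38)) = -(17 + 107/19) = -1*430/19 = -430/19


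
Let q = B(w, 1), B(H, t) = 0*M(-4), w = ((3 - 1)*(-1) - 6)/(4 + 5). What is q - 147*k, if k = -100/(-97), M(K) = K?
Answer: -14700/97 ≈ -151.55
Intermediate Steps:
w = -8/9 (w = (2*(-1) - 6)/9 = (-2 - 6)*(1/9) = -8*1/9 = -8/9 ≈ -0.88889)
k = 100/97 (k = -100*(-1/97) = 100/97 ≈ 1.0309)
B(H, t) = 0 (B(H, t) = 0*(-4) = 0)
q = 0
q - 147*k = 0 - 147*100/97 = 0 - 14700/97 = -14700/97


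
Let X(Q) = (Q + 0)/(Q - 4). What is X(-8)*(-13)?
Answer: -26/3 ≈ -8.6667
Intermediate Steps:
X(Q) = Q/(-4 + Q)
X(-8)*(-13) = -8/(-4 - 8)*(-13) = -8/(-12)*(-13) = -8*(-1/12)*(-13) = (2/3)*(-13) = -26/3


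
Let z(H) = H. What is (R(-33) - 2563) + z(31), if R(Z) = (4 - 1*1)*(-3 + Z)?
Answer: -2640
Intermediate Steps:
R(Z) = -9 + 3*Z (R(Z) = (4 - 1)*(-3 + Z) = 3*(-3 + Z) = -9 + 3*Z)
(R(-33) - 2563) + z(31) = ((-9 + 3*(-33)) - 2563) + 31 = ((-9 - 99) - 2563) + 31 = (-108 - 2563) + 31 = -2671 + 31 = -2640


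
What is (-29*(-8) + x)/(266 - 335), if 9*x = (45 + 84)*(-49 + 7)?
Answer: 370/69 ≈ 5.3623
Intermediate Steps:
x = -602 (x = ((45 + 84)*(-49 + 7))/9 = (129*(-42))/9 = (1/9)*(-5418) = -602)
(-29*(-8) + x)/(266 - 335) = (-29*(-8) - 602)/(266 - 335) = (232 - 602)/(-69) = -370*(-1/69) = 370/69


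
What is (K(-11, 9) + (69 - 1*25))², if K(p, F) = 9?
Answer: 2809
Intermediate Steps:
(K(-11, 9) + (69 - 1*25))² = (9 + (69 - 1*25))² = (9 + (69 - 25))² = (9 + 44)² = 53² = 2809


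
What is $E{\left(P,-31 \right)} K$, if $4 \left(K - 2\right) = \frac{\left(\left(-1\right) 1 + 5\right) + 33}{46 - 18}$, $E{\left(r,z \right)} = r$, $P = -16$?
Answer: $- \frac{261}{7} \approx -37.286$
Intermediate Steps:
$K = \frac{261}{112}$ ($K = 2 + \frac{\left(\left(\left(-1\right) 1 + 5\right) + 33\right) \frac{1}{46 - 18}}{4} = 2 + \frac{\left(\left(-1 + 5\right) + 33\right) \frac{1}{28}}{4} = 2 + \frac{\left(4 + 33\right) \frac{1}{28}}{4} = 2 + \frac{37 \cdot \frac{1}{28}}{4} = 2 + \frac{1}{4} \cdot \frac{37}{28} = 2 + \frac{37}{112} = \frac{261}{112} \approx 2.3304$)
$E{\left(P,-31 \right)} K = \left(-16\right) \frac{261}{112} = - \frac{261}{7}$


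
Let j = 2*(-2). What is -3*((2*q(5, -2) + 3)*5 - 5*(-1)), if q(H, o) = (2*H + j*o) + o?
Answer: -540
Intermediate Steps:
j = -4
q(H, o) = -3*o + 2*H (q(H, o) = (2*H - 4*o) + o = (-4*o + 2*H) + o = -3*o + 2*H)
-3*((2*q(5, -2) + 3)*5 - 5*(-1)) = -3*((2*(-3*(-2) + 2*5) + 3)*5 - 5*(-1)) = -3*((2*(6 + 10) + 3)*5 + 5) = -3*((2*16 + 3)*5 + 5) = -3*((32 + 3)*5 + 5) = -3*(35*5 + 5) = -3*(175 + 5) = -3*180 = -540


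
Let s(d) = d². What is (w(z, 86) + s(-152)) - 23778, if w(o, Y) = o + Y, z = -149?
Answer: -737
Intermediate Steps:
w(o, Y) = Y + o
(w(z, 86) + s(-152)) - 23778 = ((86 - 149) + (-152)²) - 23778 = (-63 + 23104) - 23778 = 23041 - 23778 = -737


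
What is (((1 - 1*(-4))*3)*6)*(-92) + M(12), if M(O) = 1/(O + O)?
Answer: -198719/24 ≈ -8280.0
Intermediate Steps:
M(O) = 1/(2*O)
(((1 - 1*(-4))*3)*6)*(-92) + M(12) = (((1 - 1*(-4))*3)*6)*(-92) + (½)/12 = (((1 + 4)*3)*6)*(-92) + (½)*(1/12) = ((5*3)*6)*(-92) + 1/24 = (15*6)*(-92) + 1/24 = 90*(-92) + 1/24 = -8280 + 1/24 = -198719/24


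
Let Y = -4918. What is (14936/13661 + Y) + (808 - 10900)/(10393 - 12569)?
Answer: -36505938225/7431584 ≈ -4912.3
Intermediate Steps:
(14936/13661 + Y) + (808 - 10900)/(10393 - 12569) = (14936/13661 - 4918) + (808 - 10900)/(10393 - 12569) = (14936*(1/13661) - 4918) - 10092/(-2176) = (14936/13661 - 4918) - 10092*(-1/2176) = -67169862/13661 + 2523/544 = -36505938225/7431584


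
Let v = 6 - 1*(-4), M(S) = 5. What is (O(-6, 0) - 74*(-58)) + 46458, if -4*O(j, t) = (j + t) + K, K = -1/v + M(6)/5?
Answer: 2030051/40 ≈ 50751.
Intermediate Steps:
v = 10 (v = 6 + 4 = 10)
K = 9/10 (K = -1/10 + 5/5 = -1*⅒ + 5*(⅕) = -⅒ + 1 = 9/10 ≈ 0.90000)
O(j, t) = -9/40 - j/4 - t/4 (O(j, t) = -((j + t) + 9/10)/4 = -(9/10 + j + t)/4 = -9/40 - j/4 - t/4)
(O(-6, 0) - 74*(-58)) + 46458 = ((-9/40 - ¼*(-6) - ¼*0) - 74*(-58)) + 46458 = ((-9/40 + 3/2 + 0) + 4292) + 46458 = (51/40 + 4292) + 46458 = 171731/40 + 46458 = 2030051/40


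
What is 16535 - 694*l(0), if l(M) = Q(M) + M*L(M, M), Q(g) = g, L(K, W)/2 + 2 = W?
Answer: 16535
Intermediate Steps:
L(K, W) = -4 + 2*W
l(M) = M + M*(-4 + 2*M)
16535 - 694*l(0) = 16535 - 694*0*(-3 + 2*0) = 16535 - 694*0*(-3 + 0) = 16535 - 694*0*(-3) = 16535 - 694*0 = 16535 - 1*0 = 16535 + 0 = 16535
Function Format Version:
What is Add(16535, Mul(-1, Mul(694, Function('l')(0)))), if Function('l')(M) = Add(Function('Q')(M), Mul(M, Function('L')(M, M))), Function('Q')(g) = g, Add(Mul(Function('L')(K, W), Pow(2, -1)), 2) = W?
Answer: 16535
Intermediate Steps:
Function('L')(K, W) = Add(-4, Mul(2, W))
Function('l')(M) = Add(M, Mul(M, Add(-4, Mul(2, M))))
Add(16535, Mul(-1, Mul(694, Function('l')(0)))) = Add(16535, Mul(-1, Mul(694, Mul(0, Add(-3, Mul(2, 0)))))) = Add(16535, Mul(-1, Mul(694, Mul(0, Add(-3, 0))))) = Add(16535, Mul(-1, Mul(694, Mul(0, -3)))) = Add(16535, Mul(-1, Mul(694, 0))) = Add(16535, Mul(-1, 0)) = Add(16535, 0) = 16535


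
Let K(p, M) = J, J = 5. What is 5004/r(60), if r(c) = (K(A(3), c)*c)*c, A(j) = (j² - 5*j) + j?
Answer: 139/500 ≈ 0.27800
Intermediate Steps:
A(j) = j² - 4*j
K(p, M) = 5
r(c) = 5*c² (r(c) = (5*c)*c = 5*c²)
5004/r(60) = 5004/((5*60²)) = 5004/((5*3600)) = 5004/18000 = 5004*(1/18000) = 139/500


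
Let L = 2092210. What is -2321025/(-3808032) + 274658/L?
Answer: 983663028051/1327867105120 ≈ 0.74078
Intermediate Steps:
-2321025/(-3808032) + 274658/L = -2321025/(-3808032) + 274658/2092210 = -2321025*(-1/3808032) + 274658*(1/2092210) = 773675/1269344 + 137329/1046105 = 983663028051/1327867105120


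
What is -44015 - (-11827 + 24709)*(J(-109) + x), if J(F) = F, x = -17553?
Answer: 227477869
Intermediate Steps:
-44015 - (-11827 + 24709)*(J(-109) + x) = -44015 - (-11827 + 24709)*(-109 - 17553) = -44015 - 12882*(-17662) = -44015 - 1*(-227521884) = -44015 + 227521884 = 227477869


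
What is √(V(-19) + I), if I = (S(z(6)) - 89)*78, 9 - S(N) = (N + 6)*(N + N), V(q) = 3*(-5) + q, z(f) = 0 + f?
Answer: I*√17506 ≈ 132.31*I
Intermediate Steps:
z(f) = f
V(q) = -15 + q
S(N) = 9 - 2*N*(6 + N) (S(N) = 9 - (N + 6)*(N + N) = 9 - (6 + N)*2*N = 9 - 2*N*(6 + N))
I = -17472 (I = ((9 - 12*6 - 2*6²) - 89)*78 = ((9 - 72 - 2*36) - 89)*78 = ((9 - 72 - 72) - 89)*78 = (-135 - 89)*78 = -224*78 = -17472)
√(V(-19) + I) = √((-15 - 19) - 17472) = √(-34 - 17472) = √(-17506) = I*√17506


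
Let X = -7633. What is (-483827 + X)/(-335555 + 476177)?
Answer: -81910/23437 ≈ -3.4949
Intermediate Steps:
(-483827 + X)/(-335555 + 476177) = (-483827 - 7633)/(-335555 + 476177) = -491460/140622 = -491460*1/140622 = -81910/23437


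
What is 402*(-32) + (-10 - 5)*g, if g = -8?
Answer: -12744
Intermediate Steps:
402*(-32) + (-10 - 5)*g = 402*(-32) + (-10 - 5)*(-8) = -12864 - 15*(-8) = -12864 + 120 = -12744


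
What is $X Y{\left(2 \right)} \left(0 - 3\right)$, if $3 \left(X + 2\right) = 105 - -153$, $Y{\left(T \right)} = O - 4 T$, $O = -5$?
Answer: $3276$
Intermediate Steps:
$Y{\left(T \right)} = -5 - 4 T$
$X = 84$ ($X = -2 + \frac{105 - -153}{3} = -2 + \frac{105 + 153}{3} = -2 + \frac{1}{3} \cdot 258 = -2 + 86 = 84$)
$X Y{\left(2 \right)} \left(0 - 3\right) = 84 \left(-5 - 8\right) \left(0 - 3\right) = 84 \left(-5 - 8\right) \left(-3\right) = 84 \left(\left(-13\right) \left(-3\right)\right) = 84 \cdot 39 = 3276$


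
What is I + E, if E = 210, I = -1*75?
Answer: 135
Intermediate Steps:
I = -75
I + E = -75 + 210 = 135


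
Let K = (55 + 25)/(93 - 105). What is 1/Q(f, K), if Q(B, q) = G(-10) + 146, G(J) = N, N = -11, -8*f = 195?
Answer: 1/135 ≈ 0.0074074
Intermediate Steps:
f = -195/8 (f = -⅛*195 = -195/8 ≈ -24.375)
K = -20/3 (K = 80/(-12) = 80*(-1/12) = -20/3 ≈ -6.6667)
G(J) = -11
Q(B, q) = 135 (Q(B, q) = -11 + 146 = 135)
1/Q(f, K) = 1/135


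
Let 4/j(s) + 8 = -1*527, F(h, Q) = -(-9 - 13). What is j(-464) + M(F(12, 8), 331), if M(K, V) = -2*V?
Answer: -354174/535 ≈ -662.01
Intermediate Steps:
F(h, Q) = 22 (F(h, Q) = -1*(-22) = 22)
j(s) = -4/535 (j(s) = 4/(-8 - 1*527) = 4/(-8 - 527) = 4/(-535) = 4*(-1/535) = -4/535)
j(-464) + M(F(12, 8), 331) = -4/535 - 2*331 = -4/535 - 662 = -354174/535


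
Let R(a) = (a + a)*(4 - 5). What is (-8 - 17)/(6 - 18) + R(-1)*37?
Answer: 913/12 ≈ 76.083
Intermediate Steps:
R(a) = -2*a (R(a) = (2*a)*(-1) = -2*a)
(-8 - 17)/(6 - 18) + R(-1)*37 = (-8 - 17)/(6 - 18) - 2*(-1)*37 = -25/(-12) + 2*37 = -25*(-1/12) + 74 = 25/12 + 74 = 913/12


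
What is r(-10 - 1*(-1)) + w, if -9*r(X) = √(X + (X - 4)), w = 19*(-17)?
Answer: -323 - I*√22/9 ≈ -323.0 - 0.52116*I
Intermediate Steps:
w = -323
r(X) = -√(-4 + 2*X)/9 (r(X) = -√(X + (X - 4))/9 = -√(X + (-4 + X))/9 = -√(-4 + 2*X)/9)
r(-10 - 1*(-1)) + w = -√(-4 + 2*(-10 - 1*(-1)))/9 - 323 = -√(-4 + 2*(-10 + 1))/9 - 323 = -√(-4 + 2*(-9))/9 - 323 = -√(-4 - 18)/9 - 323 = -I*√22/9 - 323 = -323 - I*√22/9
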